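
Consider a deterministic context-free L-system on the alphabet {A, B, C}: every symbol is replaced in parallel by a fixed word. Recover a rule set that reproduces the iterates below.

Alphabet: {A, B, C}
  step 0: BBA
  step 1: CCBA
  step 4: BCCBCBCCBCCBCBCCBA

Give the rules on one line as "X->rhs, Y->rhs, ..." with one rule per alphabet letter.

A->BA, B->C, C->BC

  step 0 ⇒ step 1: BBA ⇒ C·C·BA
    A ↦ BA
    B ↦ C
    C ↦ BC  (constrained at step 1)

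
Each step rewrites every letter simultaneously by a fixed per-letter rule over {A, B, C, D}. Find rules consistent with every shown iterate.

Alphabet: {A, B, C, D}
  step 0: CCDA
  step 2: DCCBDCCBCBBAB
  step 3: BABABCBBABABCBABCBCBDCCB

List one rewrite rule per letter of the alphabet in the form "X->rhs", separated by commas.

A->DC, B->CB, C->AB, D->B

  step 2 ⇒ step 3: DCCBDCCBCBBAB ⇒ B·AB·AB·CB·B·AB·AB·CB·AB·CB·CB·DC·CB
    A ↦ DC
    B ↦ CB
    C ↦ AB
    D ↦ B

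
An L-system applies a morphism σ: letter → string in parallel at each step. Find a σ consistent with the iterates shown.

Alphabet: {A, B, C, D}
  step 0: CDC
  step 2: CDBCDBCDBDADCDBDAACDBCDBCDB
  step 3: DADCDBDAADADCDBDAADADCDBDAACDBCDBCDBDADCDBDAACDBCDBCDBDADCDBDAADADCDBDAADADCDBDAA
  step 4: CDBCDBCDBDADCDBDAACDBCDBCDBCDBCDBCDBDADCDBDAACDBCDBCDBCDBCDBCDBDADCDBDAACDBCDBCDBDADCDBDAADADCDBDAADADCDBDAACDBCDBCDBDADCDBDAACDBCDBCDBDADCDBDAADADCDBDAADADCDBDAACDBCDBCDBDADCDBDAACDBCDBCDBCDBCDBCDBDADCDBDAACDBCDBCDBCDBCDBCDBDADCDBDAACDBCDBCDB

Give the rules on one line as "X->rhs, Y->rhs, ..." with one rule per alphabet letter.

A->CDB, B->DAA, C->DAD, D->CDB

  step 3 ⇒ step 4: DADCDBDAADADCDBDAADADCDBDAACDBCDBCDBDADCDBDAACDBCDBCDBDADCDBDAADADCDBDAADADCDBDAA ⇒ CDB·CDB·CDB·DAD·CDB·DAA·CDB·CDB·CDB·CDB·CDB·CDB·DAD·CDB·DAA·CDB·CDB·CDB·CDB·CDB·CDB·DAD·CDB·DAA·CDB·CDB·CDB·DAD·CDB·DAA·DAD·CDB·DAA·DAD·CDB·DAA·CDB·CDB·CDB·DAD·CDB·DAA·CDB·CDB·CDB·DAD·CDB·DAA·DAD·CDB·DAA·DAD·CDB·DAA·CDB·CDB·CDB·DAD·CDB·DAA·CDB·CDB·CDB·CDB·CDB·CDB·DAD·CDB·DAA·CDB·CDB·CDB·CDB·CDB·CDB·DAD·CDB·DAA·CDB·CDB·CDB
    A ↦ CDB
    B ↦ DAA
    C ↦ DAD
    D ↦ CDB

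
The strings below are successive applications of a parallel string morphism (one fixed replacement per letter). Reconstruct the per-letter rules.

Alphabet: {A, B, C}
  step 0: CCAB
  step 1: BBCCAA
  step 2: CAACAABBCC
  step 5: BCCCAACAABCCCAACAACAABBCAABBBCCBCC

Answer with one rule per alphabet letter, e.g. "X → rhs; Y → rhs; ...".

  step 1 ⇒ step 2: BBCCAA ⇒ CAA·CAA·B·B·C·C
    A ↦ C
    B ↦ CAA
    C ↦ B

A->C, B->CAA, C->B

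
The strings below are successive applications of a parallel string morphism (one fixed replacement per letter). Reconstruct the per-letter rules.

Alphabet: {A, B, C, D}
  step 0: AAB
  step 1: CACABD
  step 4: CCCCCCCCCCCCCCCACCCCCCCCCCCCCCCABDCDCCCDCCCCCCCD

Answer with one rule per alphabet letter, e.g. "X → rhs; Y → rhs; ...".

A->CA, B->BD, C->CC, D->CD

  step 0 ⇒ step 1: AAB ⇒ CA·CA·BD
    A ↦ CA
    B ↦ BD
    C ↦ CC  (constrained at step 1)
    D ↦ CD  (constrained at step 1)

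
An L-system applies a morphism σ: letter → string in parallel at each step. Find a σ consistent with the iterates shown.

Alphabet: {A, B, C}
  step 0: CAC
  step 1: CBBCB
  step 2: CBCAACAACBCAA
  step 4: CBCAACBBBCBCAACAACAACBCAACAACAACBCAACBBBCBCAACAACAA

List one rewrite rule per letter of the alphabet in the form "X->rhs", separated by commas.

A->B, B->CAA, C->CB

  step 1 ⇒ step 2: CBBCB ⇒ CB·CAA·CAA·CB·CAA
    B ↦ CAA
    C ↦ CB
  step 0 ⇒ step 1: CAC ⇒ CB·B·CB
    A ↦ B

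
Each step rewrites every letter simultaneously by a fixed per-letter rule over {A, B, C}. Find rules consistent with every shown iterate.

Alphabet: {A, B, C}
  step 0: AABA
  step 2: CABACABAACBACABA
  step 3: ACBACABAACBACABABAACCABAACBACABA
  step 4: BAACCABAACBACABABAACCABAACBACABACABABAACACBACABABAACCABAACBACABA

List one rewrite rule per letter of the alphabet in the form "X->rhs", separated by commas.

A->BA, B->CA, C->AC

  step 3 ⇒ step 4: ACBACABAACBACABABAACCABAACBACABA ⇒ BA·AC·CA·BA·AC·BA·CA·BA·BA·AC·CA·BA·AC·BA·CA·BA·CA·BA·BA·AC·AC·BA·CA·BA·BA·AC·CA·BA·AC·BA·CA·BA
    A ↦ BA
    B ↦ CA
    C ↦ AC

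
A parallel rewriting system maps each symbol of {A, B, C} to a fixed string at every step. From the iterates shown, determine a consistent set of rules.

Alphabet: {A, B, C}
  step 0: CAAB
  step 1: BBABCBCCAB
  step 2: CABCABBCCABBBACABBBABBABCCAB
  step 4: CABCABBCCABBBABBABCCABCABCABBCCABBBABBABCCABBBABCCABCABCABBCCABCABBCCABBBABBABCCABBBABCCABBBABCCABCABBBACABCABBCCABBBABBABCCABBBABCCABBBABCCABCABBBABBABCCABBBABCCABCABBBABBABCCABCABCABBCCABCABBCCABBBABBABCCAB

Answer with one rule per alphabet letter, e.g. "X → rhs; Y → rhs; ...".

A->BC, B->CAB, C->BBA

  step 1 ⇒ step 2: BBABCBCCAB ⇒ CAB·CAB·BC·CAB·BBA·CAB·BBA·BBA·BC·CAB
    A ↦ BC
    B ↦ CAB
    C ↦ BBA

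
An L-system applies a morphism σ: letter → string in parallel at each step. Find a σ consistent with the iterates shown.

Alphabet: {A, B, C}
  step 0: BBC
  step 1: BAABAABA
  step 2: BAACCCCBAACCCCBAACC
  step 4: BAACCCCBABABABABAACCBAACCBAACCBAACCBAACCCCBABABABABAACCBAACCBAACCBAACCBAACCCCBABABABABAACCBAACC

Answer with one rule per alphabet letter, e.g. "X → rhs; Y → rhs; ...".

  step 1 ⇒ step 2: BAABAABA ⇒ BAA·CC·CC·BAA·CC·CC·BAA·CC
    A ↦ CC
    B ↦ BAA
  step 0 ⇒ step 1: BBC ⇒ BAA·BAA·BA
    C ↦ BA

A->CC, B->BAA, C->BA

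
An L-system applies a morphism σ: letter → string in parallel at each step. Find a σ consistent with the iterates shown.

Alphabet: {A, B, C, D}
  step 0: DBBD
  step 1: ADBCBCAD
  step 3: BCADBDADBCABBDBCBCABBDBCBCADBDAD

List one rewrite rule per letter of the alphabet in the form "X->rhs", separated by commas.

A->BD, B->BC, C->AB, D->AD

  step 0 ⇒ step 1: DBBD ⇒ AD·BC·BC·AD
    B ↦ BC
    D ↦ AD
    A ↦ BD  (constrained at step 1)
    C ↦ AB  (constrained at step 1)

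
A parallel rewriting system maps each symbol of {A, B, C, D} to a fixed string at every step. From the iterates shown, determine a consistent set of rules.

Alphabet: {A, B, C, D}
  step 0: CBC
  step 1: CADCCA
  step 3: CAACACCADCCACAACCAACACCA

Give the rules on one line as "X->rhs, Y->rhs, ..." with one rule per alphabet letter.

  step 0 ⇒ step 1: CBC ⇒ CA·DC·CA
    B ↦ DC
    C ↦ CA
    A ↦ AC  (constrained at step 1)
    D ↦ BC  (constrained at step 1)

A->AC, B->DC, C->CA, D->BC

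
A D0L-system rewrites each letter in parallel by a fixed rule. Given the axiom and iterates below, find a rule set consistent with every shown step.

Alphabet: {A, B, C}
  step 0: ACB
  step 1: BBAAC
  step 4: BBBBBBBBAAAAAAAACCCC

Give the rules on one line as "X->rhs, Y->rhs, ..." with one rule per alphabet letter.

A->BB, B->C, C->AA

  step 0 ⇒ step 1: ACB ⇒ BB·AA·C
    A ↦ BB
    B ↦ C
    C ↦ AA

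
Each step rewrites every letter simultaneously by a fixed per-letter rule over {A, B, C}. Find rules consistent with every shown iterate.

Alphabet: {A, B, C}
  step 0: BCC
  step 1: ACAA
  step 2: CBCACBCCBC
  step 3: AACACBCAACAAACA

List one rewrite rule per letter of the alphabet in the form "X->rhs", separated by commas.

  step 2 ⇒ step 3: CBCACBCCBC ⇒ A·AC·A·CBC·A·AC·A·A·AC·A
    A ↦ CBC
    B ↦ AC
    C ↦ A

A->CBC, B->AC, C->A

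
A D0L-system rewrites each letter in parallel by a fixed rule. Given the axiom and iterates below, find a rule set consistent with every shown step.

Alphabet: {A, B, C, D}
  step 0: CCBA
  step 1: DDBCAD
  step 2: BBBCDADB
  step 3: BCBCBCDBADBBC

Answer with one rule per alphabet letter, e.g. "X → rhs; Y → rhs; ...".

  step 2 ⇒ step 3: BBBCDADB ⇒ BC·BC·BC·D·B·AD·B·BC
    A ↦ AD
    B ↦ BC
    C ↦ D
    D ↦ B

A->AD, B->BC, C->D, D->B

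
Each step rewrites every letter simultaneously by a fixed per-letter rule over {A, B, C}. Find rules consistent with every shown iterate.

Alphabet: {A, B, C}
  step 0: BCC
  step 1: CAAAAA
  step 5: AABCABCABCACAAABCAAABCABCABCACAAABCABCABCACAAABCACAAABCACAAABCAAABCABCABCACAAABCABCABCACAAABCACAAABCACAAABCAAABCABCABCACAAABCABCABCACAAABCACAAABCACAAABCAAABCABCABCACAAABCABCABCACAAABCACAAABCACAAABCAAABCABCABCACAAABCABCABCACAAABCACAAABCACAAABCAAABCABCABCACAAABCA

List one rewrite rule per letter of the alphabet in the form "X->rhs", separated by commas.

A->BCA, B->CA, C->AA

  step 0 ⇒ step 1: BCC ⇒ CA·AA·AA
    B ↦ CA
    C ↦ AA
    A ↦ BCA  (constrained at step 1)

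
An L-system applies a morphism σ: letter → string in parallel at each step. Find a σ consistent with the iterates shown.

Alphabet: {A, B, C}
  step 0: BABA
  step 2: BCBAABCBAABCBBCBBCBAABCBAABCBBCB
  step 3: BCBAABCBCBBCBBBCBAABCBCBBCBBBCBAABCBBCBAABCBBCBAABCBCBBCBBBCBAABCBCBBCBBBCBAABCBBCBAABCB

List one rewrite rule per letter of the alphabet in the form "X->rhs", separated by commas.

  step 2 ⇒ step 3: BCBAABCBAABCBBCBBCBAABCBAABCBBCB ⇒ BCB·AA·BCB·CBB·CBB·BCB·AA·BCB·CBB·CBB·BCB·AA·BCB·BCB·AA·BCB·BCB·AA·BCB·CBB·CBB·BCB·AA·BCB·CBB·CBB·BCB·AA·BCB·BCB·AA·BCB
    A ↦ CBB
    B ↦ BCB
    C ↦ AA

A->CBB, B->BCB, C->AA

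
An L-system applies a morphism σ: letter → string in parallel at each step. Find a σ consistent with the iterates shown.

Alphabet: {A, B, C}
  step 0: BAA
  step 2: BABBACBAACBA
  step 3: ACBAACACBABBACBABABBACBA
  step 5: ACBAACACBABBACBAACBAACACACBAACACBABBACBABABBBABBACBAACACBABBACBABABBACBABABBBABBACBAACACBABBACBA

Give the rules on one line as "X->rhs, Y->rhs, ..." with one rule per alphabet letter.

A->BA, B->AC, C->BB

  step 2 ⇒ step 3: BABBACBAACBA ⇒ AC·BA·AC·AC·BA·BB·AC·BA·BA·BB·AC·BA
    A ↦ BA
    B ↦ AC
    C ↦ BB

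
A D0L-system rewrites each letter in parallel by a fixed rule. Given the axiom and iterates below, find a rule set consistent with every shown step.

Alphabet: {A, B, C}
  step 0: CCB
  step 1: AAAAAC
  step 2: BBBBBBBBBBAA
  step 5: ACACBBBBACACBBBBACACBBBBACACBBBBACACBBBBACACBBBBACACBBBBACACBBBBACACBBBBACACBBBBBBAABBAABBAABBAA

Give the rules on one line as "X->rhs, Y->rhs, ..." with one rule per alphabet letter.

  step 1 ⇒ step 2: AAAAAC ⇒ BB·BB·BB·BB·BB·AA
    A ↦ BB
    C ↦ AA
  step 0 ⇒ step 1: CCB ⇒ AA·AA·AC
    B ↦ AC

A->BB, B->AC, C->AA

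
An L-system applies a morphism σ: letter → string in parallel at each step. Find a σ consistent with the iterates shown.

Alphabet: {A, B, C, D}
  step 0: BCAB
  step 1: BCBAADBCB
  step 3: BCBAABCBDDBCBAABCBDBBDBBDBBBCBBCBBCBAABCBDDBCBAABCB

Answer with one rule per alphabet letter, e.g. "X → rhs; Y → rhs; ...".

  step 0 ⇒ step 1: BCAB ⇒ BCB·AA·D·BCB
    A ↦ D
    B ↦ BCB
    C ↦ AA
    D ↦ DBB  (constrained at step 1)

A->D, B->BCB, C->AA, D->DBB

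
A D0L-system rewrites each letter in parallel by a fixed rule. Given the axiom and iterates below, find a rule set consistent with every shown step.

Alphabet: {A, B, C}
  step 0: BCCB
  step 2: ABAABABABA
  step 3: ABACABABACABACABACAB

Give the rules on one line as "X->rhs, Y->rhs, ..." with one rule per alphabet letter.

  step 2 ⇒ step 3: ABAABABABA ⇒ AB·AC·AB·AB·AC·AB·AC·AB·AC·AB
    A ↦ AB
    B ↦ AC
    C ↦ A  (constrained at step 0)

A->AB, B->AC, C->A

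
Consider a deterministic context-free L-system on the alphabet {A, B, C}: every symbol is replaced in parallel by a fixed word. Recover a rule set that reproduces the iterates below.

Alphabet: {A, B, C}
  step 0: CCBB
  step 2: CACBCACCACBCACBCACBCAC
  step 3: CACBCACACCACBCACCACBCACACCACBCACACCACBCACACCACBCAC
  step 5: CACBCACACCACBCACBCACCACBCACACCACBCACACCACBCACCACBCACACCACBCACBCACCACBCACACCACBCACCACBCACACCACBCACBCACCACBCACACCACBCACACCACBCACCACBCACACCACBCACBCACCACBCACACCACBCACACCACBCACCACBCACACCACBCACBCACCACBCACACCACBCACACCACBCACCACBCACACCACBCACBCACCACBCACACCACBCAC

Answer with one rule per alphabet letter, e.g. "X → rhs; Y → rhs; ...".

  step 2 ⇒ step 3: CACBCACCACBCACBCACBCAC ⇒ CAC·B·CAC·AC·CAC·B·CAC·CAC·B·CAC·AC·CAC·B·CAC·AC·CAC·B·CAC·AC·CAC·B·CAC
    A ↦ B
    B ↦ AC
    C ↦ CAC

A->B, B->AC, C->CAC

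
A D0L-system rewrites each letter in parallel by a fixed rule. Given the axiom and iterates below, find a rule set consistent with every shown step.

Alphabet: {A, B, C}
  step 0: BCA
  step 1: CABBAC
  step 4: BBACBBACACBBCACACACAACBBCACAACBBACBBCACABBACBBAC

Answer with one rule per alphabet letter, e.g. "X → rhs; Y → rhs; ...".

  step 0 ⇒ step 1: BCA ⇒ CA·BB·AC
    A ↦ AC
    B ↦ CA
    C ↦ BB

A->AC, B->CA, C->BB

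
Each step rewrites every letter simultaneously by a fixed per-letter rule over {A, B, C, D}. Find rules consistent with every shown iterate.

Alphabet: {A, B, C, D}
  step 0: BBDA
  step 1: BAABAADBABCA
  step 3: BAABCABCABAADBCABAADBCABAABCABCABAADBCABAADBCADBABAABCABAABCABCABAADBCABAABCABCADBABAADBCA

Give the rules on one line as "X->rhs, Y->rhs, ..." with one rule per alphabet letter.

A->BCA, B->BAA, C->D, D->DBA

  step 0 ⇒ step 1: BBDA ⇒ BAA·BAA·DBA·BCA
    A ↦ BCA
    B ↦ BAA
    D ↦ DBA
    C ↦ D  (constrained at step 1)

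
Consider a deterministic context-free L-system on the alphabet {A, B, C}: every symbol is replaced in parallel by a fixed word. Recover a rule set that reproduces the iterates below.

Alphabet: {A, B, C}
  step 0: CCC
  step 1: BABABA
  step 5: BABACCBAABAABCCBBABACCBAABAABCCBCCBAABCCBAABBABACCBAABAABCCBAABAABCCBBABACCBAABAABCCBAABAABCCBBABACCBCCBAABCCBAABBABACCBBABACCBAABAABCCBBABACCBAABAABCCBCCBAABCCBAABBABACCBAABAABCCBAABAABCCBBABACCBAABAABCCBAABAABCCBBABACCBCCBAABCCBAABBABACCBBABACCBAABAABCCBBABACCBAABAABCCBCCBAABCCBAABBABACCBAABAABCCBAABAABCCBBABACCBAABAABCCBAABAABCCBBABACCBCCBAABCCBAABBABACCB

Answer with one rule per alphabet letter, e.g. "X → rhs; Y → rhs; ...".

A->AAB, B->CCB, C->BA

  step 0 ⇒ step 1: CCC ⇒ BA·BA·BA
    C ↦ BA
    A ↦ AAB  (constrained at step 1)
    B ↦ CCB  (constrained at step 1)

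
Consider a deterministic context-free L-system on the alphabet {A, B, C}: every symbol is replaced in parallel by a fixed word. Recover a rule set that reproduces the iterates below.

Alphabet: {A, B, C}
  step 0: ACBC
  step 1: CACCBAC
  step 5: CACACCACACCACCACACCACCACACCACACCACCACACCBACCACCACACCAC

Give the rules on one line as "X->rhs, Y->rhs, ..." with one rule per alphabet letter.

  step 0 ⇒ step 1: ACBC ⇒ C·AC·CB·AC
    A ↦ C
    B ↦ CB
    C ↦ AC

A->C, B->CB, C->AC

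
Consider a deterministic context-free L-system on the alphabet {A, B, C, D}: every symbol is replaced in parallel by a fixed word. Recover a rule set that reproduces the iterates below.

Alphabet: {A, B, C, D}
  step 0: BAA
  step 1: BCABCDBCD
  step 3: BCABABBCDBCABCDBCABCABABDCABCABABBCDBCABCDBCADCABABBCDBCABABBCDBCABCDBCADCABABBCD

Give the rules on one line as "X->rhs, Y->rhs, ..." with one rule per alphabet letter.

  step 0 ⇒ step 1: BAA ⇒ BCA·BCD·BCD
    A ↦ BCD
    B ↦ BCA
    C ↦ BAB  (constrained at step 1)
    D ↦ DCA  (constrained at step 1)

A->BCD, B->BCA, C->BAB, D->DCA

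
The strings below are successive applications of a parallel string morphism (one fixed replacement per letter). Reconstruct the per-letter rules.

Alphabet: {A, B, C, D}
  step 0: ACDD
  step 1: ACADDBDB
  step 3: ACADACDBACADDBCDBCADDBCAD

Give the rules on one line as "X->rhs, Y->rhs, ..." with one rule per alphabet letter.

  step 0 ⇒ step 1: ACDD ⇒ AC·AD·DB·DB
    A ↦ AC
    C ↦ AD
    D ↦ DB
    B ↦ C  (constrained at step 1)

A->AC, B->C, C->AD, D->DB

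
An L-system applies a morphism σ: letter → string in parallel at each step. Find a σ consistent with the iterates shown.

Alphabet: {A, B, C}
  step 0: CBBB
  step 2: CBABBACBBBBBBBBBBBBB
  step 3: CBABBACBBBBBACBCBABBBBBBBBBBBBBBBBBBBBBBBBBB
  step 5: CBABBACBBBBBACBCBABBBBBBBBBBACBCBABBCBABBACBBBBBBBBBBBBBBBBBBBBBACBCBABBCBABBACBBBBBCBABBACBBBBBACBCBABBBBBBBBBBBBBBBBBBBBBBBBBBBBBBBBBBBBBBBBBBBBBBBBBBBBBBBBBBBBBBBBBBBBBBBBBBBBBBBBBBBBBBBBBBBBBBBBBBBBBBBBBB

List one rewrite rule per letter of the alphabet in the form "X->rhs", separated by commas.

  step 2 ⇒ step 3: CBABBACBBBBBBBBBBBBB ⇒ CBA·BB·ACB·BB·BB·ACB·CBA·BB·BB·BB·BB·BB·BB·BB·BB·BB·BB·BB·BB·BB
    A ↦ ACB
    B ↦ BB
    C ↦ CBA

A->ACB, B->BB, C->CBA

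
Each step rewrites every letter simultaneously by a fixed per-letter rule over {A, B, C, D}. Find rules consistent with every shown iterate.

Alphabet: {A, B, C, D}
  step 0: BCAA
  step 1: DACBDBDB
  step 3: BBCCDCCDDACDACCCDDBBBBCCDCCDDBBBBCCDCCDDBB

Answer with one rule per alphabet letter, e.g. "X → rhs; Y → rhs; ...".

  step 0 ⇒ step 1: BCAA ⇒ DAC·B·DB·DB
    A ↦ DB
    B ↦ DAC
    C ↦ B
    D ↦ CCD  (constrained at step 1)

A->DB, B->DAC, C->B, D->CCD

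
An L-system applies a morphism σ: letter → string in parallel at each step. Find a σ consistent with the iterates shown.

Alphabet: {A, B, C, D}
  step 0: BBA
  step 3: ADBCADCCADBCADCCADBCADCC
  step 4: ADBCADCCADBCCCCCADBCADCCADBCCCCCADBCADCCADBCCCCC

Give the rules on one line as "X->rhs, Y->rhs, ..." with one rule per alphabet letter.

  step 3 ⇒ step 4: ADBCADCCADBCADCCADBCADCC ⇒ AD·BC·AD·CC·AD·BC·CC·CC·AD·BC·AD·CC·AD·BC·CC·CC·AD·BC·AD·CC·AD·BC·CC·CC
    A ↦ AD
    B ↦ AD
    C ↦ CC
    D ↦ BC

A->AD, B->AD, C->CC, D->BC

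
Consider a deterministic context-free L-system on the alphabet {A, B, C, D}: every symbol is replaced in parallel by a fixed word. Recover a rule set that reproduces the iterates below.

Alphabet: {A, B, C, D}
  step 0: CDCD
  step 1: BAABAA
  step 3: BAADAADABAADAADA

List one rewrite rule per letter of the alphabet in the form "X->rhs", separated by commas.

A->DA, B->C, C->BA, D->A

  step 0 ⇒ step 1: CDCD ⇒ BA·A·BA·A
    C ↦ BA
    D ↦ A
    A ↦ DA  (constrained at step 1)
    B ↦ C  (constrained at step 1)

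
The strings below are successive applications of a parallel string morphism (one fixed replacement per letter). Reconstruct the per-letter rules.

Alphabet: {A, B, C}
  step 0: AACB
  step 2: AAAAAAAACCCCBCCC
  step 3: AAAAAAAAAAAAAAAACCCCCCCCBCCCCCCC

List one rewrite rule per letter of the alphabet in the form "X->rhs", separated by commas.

  step 2 ⇒ step 3: AAAAAAAACCCCBCCC ⇒ AA·AA·AA·AA·AA·AA·AA·AA·CC·CC·CC·CC·BC·CC·CC·CC
    A ↦ AA
    B ↦ BC
    C ↦ CC

A->AA, B->BC, C->CC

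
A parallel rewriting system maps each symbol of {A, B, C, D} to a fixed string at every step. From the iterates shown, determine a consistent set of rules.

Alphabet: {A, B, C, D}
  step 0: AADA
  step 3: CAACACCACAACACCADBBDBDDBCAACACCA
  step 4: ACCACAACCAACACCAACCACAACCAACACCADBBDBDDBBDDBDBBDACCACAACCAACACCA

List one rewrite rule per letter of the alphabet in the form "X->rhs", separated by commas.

  step 3 ⇒ step 4: CAACACCACAACACCADBBDBDDBCAACACCA ⇒ AC·CA·CA·AC·CA·AC·AC·CA·AC·CA·CA·AC·CA·AC·AC·CA·DB·BD·BD·DB·BD·DB·DB·BD·AC·CA·CA·AC·CA·AC·AC·CA
    A ↦ CA
    B ↦ BD
    C ↦ AC
    D ↦ DB

A->CA, B->BD, C->AC, D->DB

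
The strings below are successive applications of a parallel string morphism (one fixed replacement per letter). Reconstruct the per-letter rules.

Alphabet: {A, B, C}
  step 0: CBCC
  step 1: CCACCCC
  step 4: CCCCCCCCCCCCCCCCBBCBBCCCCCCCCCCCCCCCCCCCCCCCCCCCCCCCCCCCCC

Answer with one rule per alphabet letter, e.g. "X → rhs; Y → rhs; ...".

A->BBC, B->A, C->CC

  step 0 ⇒ step 1: CBCC ⇒ CC·A·CC·CC
    B ↦ A
    C ↦ CC
    A ↦ BBC  (constrained at step 1)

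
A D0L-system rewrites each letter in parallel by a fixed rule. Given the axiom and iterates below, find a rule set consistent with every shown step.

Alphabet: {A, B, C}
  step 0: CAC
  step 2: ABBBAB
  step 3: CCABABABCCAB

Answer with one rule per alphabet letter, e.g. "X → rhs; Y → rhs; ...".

A->CC, B->AB, C->B

  step 2 ⇒ step 3: ABBBAB ⇒ CC·AB·AB·AB·CC·AB
    A ↦ CC
    B ↦ AB
    C ↦ B  (constrained at step 0)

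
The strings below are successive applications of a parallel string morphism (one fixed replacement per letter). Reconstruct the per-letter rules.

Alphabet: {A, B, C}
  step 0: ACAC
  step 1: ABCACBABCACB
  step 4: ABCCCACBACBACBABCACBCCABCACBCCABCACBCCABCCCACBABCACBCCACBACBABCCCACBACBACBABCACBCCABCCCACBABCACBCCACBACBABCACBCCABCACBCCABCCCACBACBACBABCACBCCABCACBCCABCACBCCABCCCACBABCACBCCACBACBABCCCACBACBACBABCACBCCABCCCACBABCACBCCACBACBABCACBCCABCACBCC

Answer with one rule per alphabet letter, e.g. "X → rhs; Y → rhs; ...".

A->ABC, B->CC, C->ACB

  step 0 ⇒ step 1: ACAC ⇒ ABC·ACB·ABC·ACB
    A ↦ ABC
    C ↦ ACB
    B ↦ CC  (constrained at step 1)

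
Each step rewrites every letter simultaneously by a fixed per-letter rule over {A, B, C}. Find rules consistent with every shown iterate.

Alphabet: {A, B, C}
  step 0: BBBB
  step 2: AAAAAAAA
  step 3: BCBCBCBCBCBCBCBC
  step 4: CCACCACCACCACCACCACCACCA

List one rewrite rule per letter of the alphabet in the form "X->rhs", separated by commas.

  step 3 ⇒ step 4: BCBCBCBCBCBCBCBC ⇒ CC·A·CC·A·CC·A·CC·A·CC·A·CC·A·CC·A·CC·A
    B ↦ CC
    C ↦ A
  step 2 ⇒ step 3: AAAAAAAA ⇒ BC·BC·BC·BC·BC·BC·BC·BC
    A ↦ BC

A->BC, B->CC, C->A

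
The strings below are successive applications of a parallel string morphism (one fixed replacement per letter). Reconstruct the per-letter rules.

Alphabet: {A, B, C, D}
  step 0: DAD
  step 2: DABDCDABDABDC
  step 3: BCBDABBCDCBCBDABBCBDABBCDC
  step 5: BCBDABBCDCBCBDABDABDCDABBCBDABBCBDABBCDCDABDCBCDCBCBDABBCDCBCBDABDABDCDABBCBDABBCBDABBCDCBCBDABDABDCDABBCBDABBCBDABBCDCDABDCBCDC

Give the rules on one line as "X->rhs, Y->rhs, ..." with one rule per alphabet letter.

  step 2 ⇒ step 3: DABDCDABDABDC ⇒ BC·B·DAB·BC·DC·BC·B·DAB·BC·B·DAB·BC·DC
    A ↦ B
    B ↦ DAB
    C ↦ DC
    D ↦ BC

A->B, B->DAB, C->DC, D->BC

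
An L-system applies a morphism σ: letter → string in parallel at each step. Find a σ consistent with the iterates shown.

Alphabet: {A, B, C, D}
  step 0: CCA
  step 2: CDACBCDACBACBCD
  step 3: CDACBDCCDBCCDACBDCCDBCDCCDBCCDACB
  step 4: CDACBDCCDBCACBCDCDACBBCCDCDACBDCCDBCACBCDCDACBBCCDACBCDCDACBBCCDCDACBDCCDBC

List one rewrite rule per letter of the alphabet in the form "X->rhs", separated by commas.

  step 3 ⇒ step 4: CDACBDCCDBCCDACBDCCDBCDCCDBCCDACB ⇒ CD·ACB·DC·CD·BC·ACB·CD·CD·ACB·BC·CD·CD·ACB·DC·CD·BC·ACB·CD·CD·ACB·BC·CD·ACB·CD·CD·ACB·BC·CD·CD·ACB·DC·CD·BC
    A ↦ DC
    B ↦ BC
    C ↦ CD
    D ↦ ACB

A->DC, B->BC, C->CD, D->ACB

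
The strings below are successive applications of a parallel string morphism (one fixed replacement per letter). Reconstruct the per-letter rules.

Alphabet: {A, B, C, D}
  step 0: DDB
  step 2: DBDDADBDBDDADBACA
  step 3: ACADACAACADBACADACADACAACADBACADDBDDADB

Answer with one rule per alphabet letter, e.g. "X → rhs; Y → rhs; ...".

  step 2 ⇒ step 3: DBDDADBDBDDADBACA ⇒ ACA·D·ACA·ACA·DB·ACA·D·ACA·D·ACA·ACA·DB·ACA·D·DB·DDA·DB
    A ↦ DB
    B ↦ D
    C ↦ DDA
    D ↦ ACA

A->DB, B->D, C->DDA, D->ACA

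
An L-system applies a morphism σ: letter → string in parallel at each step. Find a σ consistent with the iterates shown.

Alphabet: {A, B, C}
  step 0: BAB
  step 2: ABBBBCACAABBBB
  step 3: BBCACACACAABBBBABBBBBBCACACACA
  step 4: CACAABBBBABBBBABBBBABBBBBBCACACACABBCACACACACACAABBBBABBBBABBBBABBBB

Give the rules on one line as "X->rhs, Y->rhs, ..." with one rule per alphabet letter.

A->BB, B->CA, C->ABB

  step 3 ⇒ step 4: BBCACACACAABBBBABBBBBBCACACACA ⇒ CA·CA·ABB·BB·ABB·BB·ABB·BB·ABB·BB·BB·CA·CA·CA·CA·BB·CA·CA·CA·CA·CA·CA·ABB·BB·ABB·BB·ABB·BB·ABB·BB
    A ↦ BB
    B ↦ CA
    C ↦ ABB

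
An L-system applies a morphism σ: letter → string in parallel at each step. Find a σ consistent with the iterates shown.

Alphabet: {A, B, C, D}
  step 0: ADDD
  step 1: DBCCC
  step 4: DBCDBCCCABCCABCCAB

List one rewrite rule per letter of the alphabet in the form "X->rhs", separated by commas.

  step 0 ⇒ step 1: ADDD ⇒ DB·C·C·C
    A ↦ DB
    D ↦ C
    B ↦ C  (constrained at step 1)
    C ↦ AB  (constrained at step 1)

A->DB, B->C, C->AB, D->C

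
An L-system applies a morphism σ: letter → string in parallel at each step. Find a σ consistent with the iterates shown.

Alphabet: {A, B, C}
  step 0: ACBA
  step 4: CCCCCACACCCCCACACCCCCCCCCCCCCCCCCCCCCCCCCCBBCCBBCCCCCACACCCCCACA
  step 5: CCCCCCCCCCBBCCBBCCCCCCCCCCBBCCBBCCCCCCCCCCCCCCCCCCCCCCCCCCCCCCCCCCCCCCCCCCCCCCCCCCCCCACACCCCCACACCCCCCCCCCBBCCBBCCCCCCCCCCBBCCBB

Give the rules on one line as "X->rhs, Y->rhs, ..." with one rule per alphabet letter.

  step 4 ⇒ step 5: CCCCCACACCCCCACACCCCCCCCCCCCCCCCCCCCCCCCCCBBCCBBCCCCCACACCCCCACA ⇒ CC·CC·CC·CC·CC·BB·CC·BB·CC·CC·CC·CC·CC·BB·CC·BB·CC·CC·CC·CC·CC·CC·CC·CC·CC·CC·CC·CC·CC·CC·CC·CC·CC·CC·CC·CC·CC·CC·CC·CC·CC·CC·CA·CA·CC·CC·CA·CA·CC·CC·CC·CC·CC·BB·CC·BB·CC·CC·CC·CC·CC·BB·CC·BB
    A ↦ BB
    B ↦ CA
    C ↦ CC

A->BB, B->CA, C->CC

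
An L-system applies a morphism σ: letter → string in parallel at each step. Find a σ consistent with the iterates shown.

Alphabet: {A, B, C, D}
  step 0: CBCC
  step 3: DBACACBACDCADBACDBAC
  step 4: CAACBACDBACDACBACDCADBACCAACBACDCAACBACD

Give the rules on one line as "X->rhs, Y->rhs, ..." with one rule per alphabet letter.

  step 3 ⇒ step 4: DBACACBACDCADBACDBAC ⇒ CA·AC·BAC·D·BAC·D·AC·BAC·D·CA·D·BAC·CA·AC·BAC·D·CA·AC·BAC·D
    A ↦ BAC
    B ↦ AC
    C ↦ D
    D ↦ CA

A->BAC, B->AC, C->D, D->CA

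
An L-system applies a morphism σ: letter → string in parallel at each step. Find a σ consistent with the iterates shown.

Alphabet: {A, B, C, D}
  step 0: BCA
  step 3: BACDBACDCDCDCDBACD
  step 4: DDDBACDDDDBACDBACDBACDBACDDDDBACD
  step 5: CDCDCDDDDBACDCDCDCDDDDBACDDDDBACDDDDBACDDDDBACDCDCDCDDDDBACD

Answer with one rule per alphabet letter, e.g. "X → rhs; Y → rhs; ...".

  step 4 ⇒ step 5: DDDBACDDDDBACDBACDBACDBACDDDDBACD ⇒ CD·CD·CD·DD·D·BA·CD·CD·CD·CD·DD·D·BA·CD·DD·D·BA·CD·DD·D·BA·CD·DD·D·BA·CD·CD·CD·CD·DD·D·BA·CD
    A ↦ D
    B ↦ DD
    C ↦ BA
    D ↦ CD

A->D, B->DD, C->BA, D->CD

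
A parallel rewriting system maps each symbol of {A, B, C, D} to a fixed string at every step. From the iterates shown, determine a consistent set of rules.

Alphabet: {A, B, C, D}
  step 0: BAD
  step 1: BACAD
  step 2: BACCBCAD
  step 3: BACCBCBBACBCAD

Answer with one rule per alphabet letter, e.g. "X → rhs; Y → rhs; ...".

A->C, B->BA, C->CB, D->AD

  step 2 ⇒ step 3: BACCBCAD ⇒ BA·C·CB·CB·BA·CB·C·AD
    A ↦ C
    B ↦ BA
    C ↦ CB
    D ↦ AD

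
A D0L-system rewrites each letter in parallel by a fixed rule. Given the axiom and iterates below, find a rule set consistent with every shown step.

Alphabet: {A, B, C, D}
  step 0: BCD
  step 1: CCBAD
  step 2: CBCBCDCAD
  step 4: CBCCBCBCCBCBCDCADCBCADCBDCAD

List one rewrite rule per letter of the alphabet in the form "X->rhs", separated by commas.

  step 1 ⇒ step 2: CCBAD ⇒ CB·CB·C·DC·AD
    A ↦ DC
    B ↦ C
    C ↦ CB
    D ↦ AD

A->DC, B->C, C->CB, D->AD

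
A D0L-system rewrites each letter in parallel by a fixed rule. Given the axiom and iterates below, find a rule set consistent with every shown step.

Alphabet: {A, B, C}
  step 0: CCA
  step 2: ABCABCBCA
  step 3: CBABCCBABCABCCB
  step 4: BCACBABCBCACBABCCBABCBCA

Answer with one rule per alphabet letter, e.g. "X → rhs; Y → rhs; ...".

  step 3 ⇒ step 4: CBABCCBABCABCCB ⇒ BC·A·CB·A·BC·BC·A·CB·A·BC·CB·A·BC·BC·A
    A ↦ CB
    B ↦ A
    C ↦ BC

A->CB, B->A, C->BC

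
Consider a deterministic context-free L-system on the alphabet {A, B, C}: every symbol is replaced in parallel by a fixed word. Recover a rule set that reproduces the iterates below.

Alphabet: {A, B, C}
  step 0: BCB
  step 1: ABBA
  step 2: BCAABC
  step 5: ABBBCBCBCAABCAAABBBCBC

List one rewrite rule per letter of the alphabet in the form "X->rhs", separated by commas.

  step 1 ⇒ step 2: ABBA ⇒ BC·A·A·BC
    A ↦ BC
    B ↦ A
  step 0 ⇒ step 1: BCB ⇒ A·BB·A
    C ↦ BB

A->BC, B->A, C->BB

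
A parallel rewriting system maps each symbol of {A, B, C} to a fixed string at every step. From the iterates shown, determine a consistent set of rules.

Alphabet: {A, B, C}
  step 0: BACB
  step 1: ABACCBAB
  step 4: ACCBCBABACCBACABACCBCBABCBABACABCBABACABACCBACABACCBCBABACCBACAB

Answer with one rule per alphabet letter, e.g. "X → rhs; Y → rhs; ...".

A->AC, B->AB, C->CB

  step 0 ⇒ step 1: BACB ⇒ AB·AC·CB·AB
    A ↦ AC
    B ↦ AB
    C ↦ CB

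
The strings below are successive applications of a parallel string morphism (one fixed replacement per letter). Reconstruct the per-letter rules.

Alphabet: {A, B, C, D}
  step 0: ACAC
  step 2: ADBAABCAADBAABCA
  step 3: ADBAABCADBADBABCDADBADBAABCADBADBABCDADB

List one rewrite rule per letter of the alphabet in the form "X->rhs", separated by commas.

A->ADB, B->ABC, C->D, D->A

  step 2 ⇒ step 3: ADBAABCAADBAABCA ⇒ ADB·A·ABC·ADB·ADB·ABC·D·ADB·ADB·A·ABC·ADB·ADB·ABC·D·ADB
    A ↦ ADB
    B ↦ ABC
    C ↦ D
    D ↦ A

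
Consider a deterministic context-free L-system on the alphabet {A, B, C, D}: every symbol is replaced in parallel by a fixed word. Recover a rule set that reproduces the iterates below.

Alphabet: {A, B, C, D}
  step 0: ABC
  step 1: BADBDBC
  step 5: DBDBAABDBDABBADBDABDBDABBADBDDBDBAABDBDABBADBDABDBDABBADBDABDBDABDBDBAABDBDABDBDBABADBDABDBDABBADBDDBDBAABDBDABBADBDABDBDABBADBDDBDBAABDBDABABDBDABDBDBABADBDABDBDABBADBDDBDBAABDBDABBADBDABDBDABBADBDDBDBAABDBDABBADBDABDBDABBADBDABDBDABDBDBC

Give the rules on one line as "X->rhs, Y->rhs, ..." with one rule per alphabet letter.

  step 0 ⇒ step 1: ABC ⇒ BA·DBD·BC
    A ↦ BA
    B ↦ DBD
    C ↦ BC
    D ↦ AB  (constrained at step 1)

A->BA, B->DBD, C->BC, D->AB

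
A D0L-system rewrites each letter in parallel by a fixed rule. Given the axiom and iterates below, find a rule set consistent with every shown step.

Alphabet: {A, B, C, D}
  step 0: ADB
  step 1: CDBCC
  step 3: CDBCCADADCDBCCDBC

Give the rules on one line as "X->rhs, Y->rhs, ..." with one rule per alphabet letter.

  step 0 ⇒ step 1: ADB ⇒ CD·BC·C
    A ↦ CD
    B ↦ C
    D ↦ BC
    C ↦ AD  (constrained at step 1)

A->CD, B->C, C->AD, D->BC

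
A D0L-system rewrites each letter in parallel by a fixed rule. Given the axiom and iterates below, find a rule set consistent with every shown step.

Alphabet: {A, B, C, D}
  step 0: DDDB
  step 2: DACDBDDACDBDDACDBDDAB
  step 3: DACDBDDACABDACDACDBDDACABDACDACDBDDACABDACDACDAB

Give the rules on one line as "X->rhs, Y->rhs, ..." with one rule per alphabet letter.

  step 2 ⇒ step 3: DACDBDDACDBDDACDBDDAB ⇒ DAC·D·BD·DAC·AB·DAC·DAC·D·BD·DAC·AB·DAC·DAC·D·BD·DAC·AB·DAC·DAC·D·AB
    A ↦ D
    B ↦ AB
    C ↦ BD
    D ↦ DAC

A->D, B->AB, C->BD, D->DAC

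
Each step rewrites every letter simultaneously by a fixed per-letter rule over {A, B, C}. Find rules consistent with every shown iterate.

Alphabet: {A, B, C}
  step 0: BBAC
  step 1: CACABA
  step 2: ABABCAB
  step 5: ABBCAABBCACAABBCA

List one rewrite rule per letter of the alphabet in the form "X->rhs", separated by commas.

A->B, B->CA, C->A

  step 1 ⇒ step 2: CACABA ⇒ A·B·A·B·CA·B
    A ↦ B
    B ↦ CA
    C ↦ A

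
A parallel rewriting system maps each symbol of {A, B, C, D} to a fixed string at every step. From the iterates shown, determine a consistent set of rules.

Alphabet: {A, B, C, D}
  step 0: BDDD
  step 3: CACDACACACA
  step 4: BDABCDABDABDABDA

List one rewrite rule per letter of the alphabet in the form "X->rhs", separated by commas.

A->DA, B->CA, C->B, D->C

  step 3 ⇒ step 4: CACDACACACA ⇒ B·DA·B·C·DA·B·DA·B·DA·B·DA
    A ↦ DA
    C ↦ B
    D ↦ C
    B ↦ CA  (constrained at step 0)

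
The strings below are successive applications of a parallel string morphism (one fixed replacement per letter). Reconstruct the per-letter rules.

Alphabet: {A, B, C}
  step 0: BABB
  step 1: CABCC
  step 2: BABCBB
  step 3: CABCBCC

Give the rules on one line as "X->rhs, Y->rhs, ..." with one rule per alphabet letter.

  step 2 ⇒ step 3: BABCBB ⇒ C·AB·C·B·C·C
    A ↦ AB
    B ↦ C
    C ↦ B

A->AB, B->C, C->B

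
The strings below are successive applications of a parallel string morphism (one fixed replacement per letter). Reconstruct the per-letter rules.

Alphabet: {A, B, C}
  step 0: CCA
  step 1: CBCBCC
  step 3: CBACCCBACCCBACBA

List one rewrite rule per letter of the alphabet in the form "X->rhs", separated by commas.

  step 0 ⇒ step 1: CCA ⇒ CB·CB·CC
    A ↦ CC
    C ↦ CB
    B ↦ A  (constrained at step 1)

A->CC, B->A, C->CB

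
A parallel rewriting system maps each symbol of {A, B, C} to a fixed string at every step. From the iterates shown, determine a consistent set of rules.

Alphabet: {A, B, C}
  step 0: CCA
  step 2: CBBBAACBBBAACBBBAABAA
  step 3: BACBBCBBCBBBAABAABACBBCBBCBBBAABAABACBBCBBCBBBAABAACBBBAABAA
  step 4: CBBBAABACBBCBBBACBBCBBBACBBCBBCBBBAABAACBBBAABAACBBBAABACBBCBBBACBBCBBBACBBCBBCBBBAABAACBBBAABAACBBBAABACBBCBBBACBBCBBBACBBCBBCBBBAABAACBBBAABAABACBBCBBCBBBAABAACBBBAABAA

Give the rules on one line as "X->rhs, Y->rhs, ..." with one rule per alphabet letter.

A->BAA, B->CBB, C->BA

  step 3 ⇒ step 4: BACBBCBBCBBBAABAABACBBCBBCBBBAABAABACBBCBBCBBBAABAACBBBAABAA ⇒ CBB·BAA·BA·CBB·CBB·BA·CBB·CBB·BA·CBB·CBB·CBB·BAA·BAA·CBB·BAA·BAA·CBB·BAA·BA·CBB·CBB·BA·CBB·CBB·BA·CBB·CBB·CBB·BAA·BAA·CBB·BAA·BAA·CBB·BAA·BA·CBB·CBB·BA·CBB·CBB·BA·CBB·CBB·CBB·BAA·BAA·CBB·BAA·BAA·BA·CBB·CBB·CBB·BAA·BAA·CBB·BAA·BAA
    A ↦ BAA
    B ↦ CBB
    C ↦ BA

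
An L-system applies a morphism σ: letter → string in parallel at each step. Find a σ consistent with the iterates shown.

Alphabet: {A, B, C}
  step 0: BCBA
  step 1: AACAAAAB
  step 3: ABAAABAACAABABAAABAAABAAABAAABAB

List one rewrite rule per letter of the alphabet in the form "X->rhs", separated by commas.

A->AB, B->AA, C->CA

  step 0 ⇒ step 1: BCBA ⇒ AA·CA·AA·AB
    A ↦ AB
    B ↦ AA
    C ↦ CA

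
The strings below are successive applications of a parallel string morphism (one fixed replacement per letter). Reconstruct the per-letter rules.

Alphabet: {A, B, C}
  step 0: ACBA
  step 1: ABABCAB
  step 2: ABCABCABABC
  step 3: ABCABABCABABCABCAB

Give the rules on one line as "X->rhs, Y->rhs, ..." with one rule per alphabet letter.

  step 2 ⇒ step 3: ABCABCABABC ⇒ AB·C·AB·AB·C·AB·AB·C·AB·C·AB
    A ↦ AB
    B ↦ C
    C ↦ AB

A->AB, B->C, C->AB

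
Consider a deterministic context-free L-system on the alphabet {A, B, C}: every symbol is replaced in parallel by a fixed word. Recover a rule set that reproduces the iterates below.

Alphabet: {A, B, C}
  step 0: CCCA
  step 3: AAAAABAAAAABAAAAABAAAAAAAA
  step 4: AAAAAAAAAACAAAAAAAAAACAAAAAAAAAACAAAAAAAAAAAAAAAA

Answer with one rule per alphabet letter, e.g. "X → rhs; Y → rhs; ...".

  step 3 ⇒ step 4: AAAAABAAAAABAAAAABAAAAAAAA ⇒ AA·AA·AA·AA·AA·C·AA·AA·AA·AA·AA·C·AA·AA·AA·AA·AA·C·AA·AA·AA·AA·AA·AA·AA·AA
    A ↦ AA
    B ↦ C
    C ↦ AB  (constrained at step 0)

A->AA, B->C, C->AB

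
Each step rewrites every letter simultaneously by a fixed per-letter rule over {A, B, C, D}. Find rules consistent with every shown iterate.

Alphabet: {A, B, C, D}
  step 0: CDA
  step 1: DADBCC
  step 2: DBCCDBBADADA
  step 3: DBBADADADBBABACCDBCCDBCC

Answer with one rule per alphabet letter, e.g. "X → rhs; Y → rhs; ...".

  step 2 ⇒ step 3: DBCCDBBADADA ⇒ DB·BA·DA·DA·DB·BA·BA·CC·DB·CC·DB·CC
    A ↦ CC
    B ↦ BA
    C ↦ DA
    D ↦ DB

A->CC, B->BA, C->DA, D->DB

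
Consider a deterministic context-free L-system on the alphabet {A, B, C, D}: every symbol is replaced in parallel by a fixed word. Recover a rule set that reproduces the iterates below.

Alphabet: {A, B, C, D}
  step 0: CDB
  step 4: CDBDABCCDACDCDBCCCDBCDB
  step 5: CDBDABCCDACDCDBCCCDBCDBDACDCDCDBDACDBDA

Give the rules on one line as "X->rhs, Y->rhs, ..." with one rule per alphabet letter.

A->CC, B->DA, C->CD, D->B

  step 4 ⇒ step 5: CDBDABCCDACDCDBCCCDBCDB ⇒ CD·B·DA·B·CC·DA·CD·CD·B·CC·CD·B·CD·B·DA·CD·CD·CD·B·DA·CD·B·DA
    A ↦ CC
    B ↦ DA
    C ↦ CD
    D ↦ B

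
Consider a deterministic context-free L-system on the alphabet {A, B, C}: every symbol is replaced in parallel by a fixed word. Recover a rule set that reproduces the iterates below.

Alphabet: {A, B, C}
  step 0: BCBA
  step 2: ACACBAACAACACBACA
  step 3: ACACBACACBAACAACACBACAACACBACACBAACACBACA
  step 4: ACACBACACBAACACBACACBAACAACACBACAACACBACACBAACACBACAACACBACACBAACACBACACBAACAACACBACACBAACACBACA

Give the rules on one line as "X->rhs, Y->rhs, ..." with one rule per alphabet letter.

  step 3 ⇒ step 4: ACACBACACBAACAACACBACAACACBACACBAACACBACA ⇒ ACA·CB·ACA·CB·A·ACA·CB·ACA·CB·A·ACA·ACA·CB·ACA·ACA·CB·ACA·CB·A·ACA·CB·ACA·ACA·CB·ACA·CB·A·ACA·CB·ACA·CB·A·ACA·ACA·CB·ACA·CB·A·ACA·CB·ACA
    A ↦ ACA
    B ↦ A
    C ↦ CB

A->ACA, B->A, C->CB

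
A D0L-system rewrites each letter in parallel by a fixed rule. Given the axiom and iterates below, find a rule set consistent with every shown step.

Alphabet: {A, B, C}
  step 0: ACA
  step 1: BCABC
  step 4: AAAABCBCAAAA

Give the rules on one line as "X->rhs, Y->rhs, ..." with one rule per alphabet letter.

A->BC, B->A, C->A

  step 0 ⇒ step 1: ACA ⇒ BC·A·BC
    A ↦ BC
    C ↦ A
    B ↦ A  (constrained at step 1)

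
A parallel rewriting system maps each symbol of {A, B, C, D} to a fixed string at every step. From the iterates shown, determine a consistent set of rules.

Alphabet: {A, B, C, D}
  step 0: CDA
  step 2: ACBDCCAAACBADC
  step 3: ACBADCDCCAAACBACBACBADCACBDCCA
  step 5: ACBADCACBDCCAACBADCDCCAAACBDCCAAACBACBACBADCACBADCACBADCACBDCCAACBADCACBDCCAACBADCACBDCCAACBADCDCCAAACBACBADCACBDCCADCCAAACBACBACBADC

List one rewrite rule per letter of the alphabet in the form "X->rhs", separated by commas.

  step 2 ⇒ step 3: ACBDCCAAACBADC ⇒ ACB·A·DC·DCC·A·A·ACB·ACB·ACB·A·DC·ACB·DCC·A
    A ↦ ACB
    B ↦ DC
    C ↦ A
    D ↦ DCC

A->ACB, B->DC, C->A, D->DCC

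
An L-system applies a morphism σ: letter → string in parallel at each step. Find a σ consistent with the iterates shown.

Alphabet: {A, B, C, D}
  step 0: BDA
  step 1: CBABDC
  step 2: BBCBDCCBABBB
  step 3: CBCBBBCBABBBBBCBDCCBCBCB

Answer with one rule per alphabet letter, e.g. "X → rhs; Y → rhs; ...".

A->DC, B->CB, C->BB, D->AB

  step 2 ⇒ step 3: BBCBDCCBABBB ⇒ CB·CB·BB·CB·AB·BB·BB·CB·DC·CB·CB·CB
    A ↦ DC
    B ↦ CB
    C ↦ BB
    D ↦ AB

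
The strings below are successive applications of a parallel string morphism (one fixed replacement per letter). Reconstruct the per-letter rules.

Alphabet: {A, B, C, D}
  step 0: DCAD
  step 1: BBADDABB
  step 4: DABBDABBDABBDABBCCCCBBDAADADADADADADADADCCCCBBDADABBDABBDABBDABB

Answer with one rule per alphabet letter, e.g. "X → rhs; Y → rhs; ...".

A->DA, B->CC, C->AD, D->BB

  step 0 ⇒ step 1: DCAD ⇒ BB·AD·DA·BB
    A ↦ DA
    C ↦ AD
    D ↦ BB
    B ↦ CC  (constrained at step 1)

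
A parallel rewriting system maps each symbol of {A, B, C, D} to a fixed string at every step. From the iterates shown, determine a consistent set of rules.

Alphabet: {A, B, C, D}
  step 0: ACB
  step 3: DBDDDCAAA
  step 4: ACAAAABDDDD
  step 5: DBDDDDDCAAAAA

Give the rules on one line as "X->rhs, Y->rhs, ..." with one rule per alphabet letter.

A->D, B->CA, C->BD, D->A

  step 4 ⇒ step 5: ACAAAABDDDD ⇒ D·BD·D·D·D·D·CA·A·A·A·A
    A ↦ D
    B ↦ CA
    C ↦ BD
    D ↦ A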